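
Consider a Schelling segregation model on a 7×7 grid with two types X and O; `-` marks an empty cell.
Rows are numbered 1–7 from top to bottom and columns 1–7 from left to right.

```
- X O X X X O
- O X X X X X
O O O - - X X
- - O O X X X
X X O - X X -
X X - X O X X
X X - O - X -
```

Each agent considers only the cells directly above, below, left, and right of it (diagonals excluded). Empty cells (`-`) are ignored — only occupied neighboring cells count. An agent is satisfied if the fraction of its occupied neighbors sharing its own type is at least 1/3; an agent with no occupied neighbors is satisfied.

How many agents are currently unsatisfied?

(1,2)X 0/2 not
(1,3)O 0/3 not
(1,4)X 2/3 satisfied
(1,5)X 3/3 satisfied
(1,6)X 2/3 satisfied
(1,7)O 0/2 not
(2,2)O 1/3 satisfied
(2,3)X 1/4 not
(2,4)X 3/3 satisfied
(2,5)X 3/3 satisfied
(2,6)X 4/4 satisfied
(2,7)X 2/3 satisfied
(3,1)O 1/1 satisfied
(3,2)O 3/3 satisfied
(3,3)O 2/3 satisfied
(3,6)X 3/3 satisfied
(3,7)X 3/3 satisfied
(4,3)O 3/3 satisfied
(4,4)O 1/2 satisfied
(4,5)X 2/3 satisfied
(4,6)X 4/4 satisfied
(4,7)X 2/2 satisfied
(5,1)X 2/2 satisfied
(5,2)X 2/3 satisfied
(5,3)O 1/2 satisfied
(5,5)X 2/3 satisfied
(5,6)X 3/3 satisfied
(6,1)X 3/3 satisfied
(6,2)X 3/3 satisfied
(6,4)X 0/2 not
(6,5)O 0/3 not
(6,6)X 3/4 satisfied
(6,7)X 1/1 satisfied
(7,1)X 2/2 satisfied
(7,2)X 2/2 satisfied
(7,4)O 0/1 not
(7,6)X 1/1 satisfied
Unsatisfied: (1,2), (1,3), (1,7), (2,3), (6,4), (6,5), (7,4) — 7 in total.

7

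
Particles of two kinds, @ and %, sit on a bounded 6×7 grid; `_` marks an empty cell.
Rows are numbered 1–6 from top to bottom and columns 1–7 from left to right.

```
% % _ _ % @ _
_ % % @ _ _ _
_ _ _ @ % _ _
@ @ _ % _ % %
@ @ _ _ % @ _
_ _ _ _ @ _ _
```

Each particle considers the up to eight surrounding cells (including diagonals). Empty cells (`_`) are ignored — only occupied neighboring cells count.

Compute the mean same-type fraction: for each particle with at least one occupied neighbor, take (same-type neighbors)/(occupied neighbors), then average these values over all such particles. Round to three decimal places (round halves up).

0.614

Row 1: (1,1)% 2/2 · (1,2)% 3/3 · (1,5)% 0/2 · (1,6)@ 0/1
Row 2: (2,2)% 3/3 · (2,3)% 2/4 · (2,4)@ 1/4
Row 3: (3,4)@ 1/4 · (3,5)% 2/4
Row 4: (4,1)@ 3/3 · (4,2)@ 3/3 · (4,4)% 2/3 · (4,6)% 3/4 · (4,7)% 1/2
Row 5: (5,1)@ 3/3 · (5,2)@ 3/3 · (5,5)% 2/4 · (5,6)@ 1/4
Row 6: (6,5)@ 1/2
Sum over 19 particles: 2/2 + 3/3 + 0/2 + 0/1 + 3/3 + 2/4 + 1/4 + 1/4 + 2/4 + 3/3 + 3/3 + 2/3 + 3/4 + 1/2 + 3/3 + 3/3 + 2/4 + 1/4 + 1/2 = 35/3; mean = 35/3 ÷ 19 = 35/57 = 0.614035… → 0.614.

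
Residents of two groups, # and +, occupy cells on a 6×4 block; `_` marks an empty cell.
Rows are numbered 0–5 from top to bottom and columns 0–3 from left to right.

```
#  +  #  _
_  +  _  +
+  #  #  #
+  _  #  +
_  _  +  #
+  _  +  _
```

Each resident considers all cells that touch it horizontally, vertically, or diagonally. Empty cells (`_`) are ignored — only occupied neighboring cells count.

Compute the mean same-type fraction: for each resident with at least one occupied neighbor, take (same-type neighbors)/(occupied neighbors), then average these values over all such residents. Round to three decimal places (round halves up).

Row 0: (0,0)# 0/2 · (0,1)+ 1/3 · (0,2)# 0/3
Row 1: (1,1)+ 2/6 · (1,3)+ 0/3
Row 2: (2,0)+ 2/3 · (2,1)# 2/5 · (2,2)# 3/6 · (2,3)# 2/4
Row 3: (3,0)+ 1/2 · (3,2)# 4/6 · (3,3)+ 1/5
Row 4: (4,2)+ 2/4 · (4,3)# 1/4
Row 5: (5,0)+ — no occupied neighbors · (5,2)+ 1/2
Sum over 15 residents: 0/2 + 1/3 + 0/3 + 2/6 + 0/3 + 2/3 + 2/5 + 3/6 + 2/4 + 1/2 + 4/6 + 1/5 + 2/4 + 1/4 + 1/2 = 107/20; mean = 107/20 ÷ 15 = 107/300 = 0.356666… → 0.357.

0.357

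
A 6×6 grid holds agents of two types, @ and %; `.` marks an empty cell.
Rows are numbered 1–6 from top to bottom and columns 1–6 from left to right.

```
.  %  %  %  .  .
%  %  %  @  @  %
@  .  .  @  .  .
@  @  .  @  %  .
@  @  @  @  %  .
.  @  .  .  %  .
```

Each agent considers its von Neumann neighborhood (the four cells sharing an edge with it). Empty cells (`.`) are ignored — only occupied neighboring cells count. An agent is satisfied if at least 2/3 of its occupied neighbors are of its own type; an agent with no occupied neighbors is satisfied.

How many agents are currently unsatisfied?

(1,2)% 2/2 ok
(1,3)% 3/3 ok
(1,4)% 1/2 unhappy
(2,1)% 1/2 unhappy
(2,2)% 3/3 ok
(2,3)% 2/3 ok
(2,4)@ 2/4 unhappy
(2,5)@ 1/2 unhappy
(2,6)% 0/1 unhappy
(3,1)@ 1/2 unhappy
(3,4)@ 2/2 ok
(4,1)@ 3/3 ok
(4,2)@ 2/2 ok
(4,4)@ 2/3 ok
(4,5)% 1/2 unhappy
(5,1)@ 2/2 ok
(5,2)@ 4/4 ok
(5,3)@ 2/2 ok
(5,4)@ 2/3 ok
(5,5)% 2/3 ok
(6,2)@ 1/1 ok
(6,5)% 1/1 ok
Unsatisfied: (1,4), (2,1), (2,4), (2,5), (2,6), (3,1), (4,5) — 7 in total.

7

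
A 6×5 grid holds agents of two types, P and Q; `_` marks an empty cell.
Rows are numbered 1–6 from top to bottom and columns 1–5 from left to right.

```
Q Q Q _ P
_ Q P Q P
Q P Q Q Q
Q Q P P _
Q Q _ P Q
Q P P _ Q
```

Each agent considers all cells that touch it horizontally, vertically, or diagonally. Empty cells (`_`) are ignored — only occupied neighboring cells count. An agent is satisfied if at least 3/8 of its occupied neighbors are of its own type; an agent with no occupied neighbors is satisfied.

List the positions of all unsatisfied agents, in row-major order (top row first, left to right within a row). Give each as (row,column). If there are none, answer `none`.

(1,1)Q 2/2 ok
(1,2)Q 3/4 ok
(1,3)Q 3/4 ok
(1,5)P 1/2 ok
(2,2)Q 5/7 ok
(2,3)P 1/7 unhappy
(2,4)Q 4/7 ok
(2,5)P 1/4 unhappy
(3,1)Q 3/4 ok
(3,2)P 2/7 unhappy
(3,3)Q 4/8 ok
(3,4)Q 3/7 ok
(3,5)Q 2/4 ok
(4,1)Q 4/5 ok
(4,2)Q 5/7 ok
(4,3)P 3/7 ok
(4,4)P 2/6 unhappy
(5,1)Q 4/5 ok
(5,2)Q 4/7 ok
(5,4)P 3/5 ok
(5,5)Q 1/3 unhappy
(6,1)Q 2/3 ok
(6,2)P 1/4 unhappy
(6,3)P 2/3 ok
(6,5)Q 1/2 ok

(2,3), (2,5), (3,2), (4,4), (5,5), (6,2)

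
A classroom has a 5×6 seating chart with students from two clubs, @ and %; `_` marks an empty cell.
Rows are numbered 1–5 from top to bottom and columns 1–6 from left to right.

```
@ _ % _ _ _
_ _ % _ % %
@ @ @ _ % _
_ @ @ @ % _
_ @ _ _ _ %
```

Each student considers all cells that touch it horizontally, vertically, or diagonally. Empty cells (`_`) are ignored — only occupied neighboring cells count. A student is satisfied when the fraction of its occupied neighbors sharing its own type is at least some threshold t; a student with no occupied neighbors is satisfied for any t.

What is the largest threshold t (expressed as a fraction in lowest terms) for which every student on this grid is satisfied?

Row 1: (1,1)@ — no occupied neighbors · (1,3)% 1/1
Row 2: (2,3)% 1/3 · (2,5)% 2/2 · (2,6)% 2/2
Row 3: (3,1)@ 2/2 · (3,2)@ 4/5 · (3,3)@ 4/5 · (3,5)% 3/4
Row 4: (4,2)@ 5/5 · (4,3)@ 5/5 · (4,4)@ 2/4 · (4,5)% 2/3
Row 5: (5,2)@ 2/2 · (5,6)% 1/1
The smallest same-type fraction is 1/3 at (2,3), which reduces to 1/3. Any threshold above that leaves this student unsatisfied.

1/3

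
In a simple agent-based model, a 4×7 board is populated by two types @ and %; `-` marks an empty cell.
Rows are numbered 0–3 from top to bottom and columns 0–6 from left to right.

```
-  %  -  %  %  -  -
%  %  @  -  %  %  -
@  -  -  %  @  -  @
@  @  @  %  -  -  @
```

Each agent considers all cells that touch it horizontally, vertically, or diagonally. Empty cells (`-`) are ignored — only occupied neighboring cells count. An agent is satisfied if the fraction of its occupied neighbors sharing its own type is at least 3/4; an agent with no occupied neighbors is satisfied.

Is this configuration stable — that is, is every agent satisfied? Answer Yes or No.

(0,1)% 2/3 unhappy
(0,3)% 2/3 unhappy
(0,4)% 3/3 ok
(1,0)% 2/3 unhappy
(1,1)% 2/4 unhappy
(1,2)@ 0/4 unhappy
(1,4)% 4/5 ok
(1,5)% 2/4 unhappy
(2,0)@ 2/4 unhappy
(2,3)% 2/5 unhappy
(2,4)@ 0/4 unhappy
(2,6)@ 1/2 unhappy
(3,0)@ 2/2 ok
(3,1)@ 3/3 ok
(3,2)@ 1/3 unhappy
(3,3)% 1/3 unhappy
(3,6)@ 1/1 ok
For instance (0,1) has only 2/3 same-type neighbors, below 3/4.

No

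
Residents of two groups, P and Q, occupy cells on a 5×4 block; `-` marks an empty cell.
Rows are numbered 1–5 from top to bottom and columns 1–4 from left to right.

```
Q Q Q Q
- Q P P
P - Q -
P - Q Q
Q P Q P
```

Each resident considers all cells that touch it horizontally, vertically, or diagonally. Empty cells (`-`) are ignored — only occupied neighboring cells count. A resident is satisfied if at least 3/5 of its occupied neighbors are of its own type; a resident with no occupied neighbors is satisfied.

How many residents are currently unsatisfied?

8

(1,1)Q 2/2 satisfied
(1,2)Q 3/4 satisfied
(1,3)Q 3/5 satisfied
(1,4)Q 1/3 not
(2,2)Q 4/6 satisfied
(2,3)P 1/6 not
(2,4)P 1/4 not
(3,1)P 1/2 not
(3,3)Q 3/5 satisfied
(4,1)P 2/3 satisfied
(4,3)Q 3/5 satisfied
(4,4)Q 3/4 satisfied
(5,1)Q 0/2 not
(5,2)P 1/4 not
(5,3)Q 2/4 not
(5,4)P 0/3 not
Unsatisfied: (1,4), (2,3), (2,4), (3,1), (5,1), (5,2), (5,3), (5,4) — 8 in total.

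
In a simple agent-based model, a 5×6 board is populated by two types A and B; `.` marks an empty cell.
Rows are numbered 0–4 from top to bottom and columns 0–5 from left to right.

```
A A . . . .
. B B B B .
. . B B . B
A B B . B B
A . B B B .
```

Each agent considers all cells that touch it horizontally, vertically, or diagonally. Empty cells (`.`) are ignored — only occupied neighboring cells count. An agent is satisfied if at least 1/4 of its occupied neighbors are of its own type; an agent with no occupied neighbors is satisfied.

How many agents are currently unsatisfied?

0

(0,0)A 1/2 ✓
(0,1)A 1/3 ✓
(1,1)B 2/4 ✓
(1,2)B 4/5 ✓
(1,3)B 4/4 ✓
(1,4)B 3/3 ✓
(2,2)B 6/6 ✓
(2,3)B 6/6 ✓
(2,5)B 3/3 ✓
(3,0)A 1/2 ✓
(3,1)B 3/5 ✓
(3,2)B 5/5 ✓
(3,4)B 5/5 ✓
(3,5)B 3/3 ✓
(4,0)A 1/2 ✓
(4,2)B 3/3 ✓
(4,3)B 4/4 ✓
(4,4)B 3/3 ✓
Every one meets the threshold.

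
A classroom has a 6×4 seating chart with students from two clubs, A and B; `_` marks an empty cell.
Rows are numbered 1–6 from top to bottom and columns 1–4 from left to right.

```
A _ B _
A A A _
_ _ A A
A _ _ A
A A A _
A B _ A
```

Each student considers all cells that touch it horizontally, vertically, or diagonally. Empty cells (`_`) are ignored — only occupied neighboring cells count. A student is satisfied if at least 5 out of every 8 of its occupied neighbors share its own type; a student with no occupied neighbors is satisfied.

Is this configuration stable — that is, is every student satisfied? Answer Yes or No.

No

Row 1: (1,1)A 2/2 ok · (1,3)B 0/2 unhappy
Row 2: (2,1)A 2/2 ok · (2,2)A 4/5 ok · (2,3)A 3/4 ok
Row 3: (3,3)A 4/4 ok · (3,4)A 3/3 ok
Row 4: (4,1)A 2/2 ok · (4,4)A 3/3 ok
Row 5: (5,1)A 3/4 ok · (5,2)A 4/5 ok · (5,3)A 3/4 ok
Row 6: (6,1)A 2/3 ok · (6,2)B 0/4 unhappy · (6,4)A 1/1 ok
For instance (1,3) has only 0/2 same-type neighbors, below 5/8.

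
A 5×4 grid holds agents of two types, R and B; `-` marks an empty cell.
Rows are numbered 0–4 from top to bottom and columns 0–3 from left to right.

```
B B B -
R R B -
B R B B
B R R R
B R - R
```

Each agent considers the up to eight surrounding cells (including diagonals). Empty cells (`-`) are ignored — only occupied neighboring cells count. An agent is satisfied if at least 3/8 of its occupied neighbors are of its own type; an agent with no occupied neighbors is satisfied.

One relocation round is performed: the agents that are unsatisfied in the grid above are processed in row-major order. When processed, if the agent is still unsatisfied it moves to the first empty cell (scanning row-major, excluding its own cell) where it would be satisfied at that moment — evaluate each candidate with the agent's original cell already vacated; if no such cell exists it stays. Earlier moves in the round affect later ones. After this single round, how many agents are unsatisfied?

2

Initially unsatisfied (in order): (0,0), (1,1), (2,0), (2,2), (4,0).
  (0,0) → (0,3).
  (1,1) → (0,0).
  (2,0) → (1,1).
  (2,2): now satisfied by earlier moves; stays.
  (4,0) → (1,3).
Resulting grid:
R B B B
R B B B
- R B B
B R R R
- R - R
Unsatisfied now: (0,0), (3,0).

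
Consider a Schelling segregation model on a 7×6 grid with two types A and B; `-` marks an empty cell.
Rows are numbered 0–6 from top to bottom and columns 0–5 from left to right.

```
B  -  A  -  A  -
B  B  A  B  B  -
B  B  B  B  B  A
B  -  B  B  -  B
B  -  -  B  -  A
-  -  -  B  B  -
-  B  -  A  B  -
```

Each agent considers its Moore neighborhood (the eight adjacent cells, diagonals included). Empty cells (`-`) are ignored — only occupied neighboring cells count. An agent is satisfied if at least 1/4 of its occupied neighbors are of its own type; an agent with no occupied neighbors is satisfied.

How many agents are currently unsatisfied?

(0,0)B 2/2 ok
(0,2)A 1/3 ok
(0,4)A 0/2 unhappy
(1,0)B 4/4 ok
(1,1)B 5/7 ok
(1,2)A 1/6 unhappy
(1,3)B 4/7 ok
(1,4)B 3/5 ok
(2,0)B 4/4 ok
(2,1)B 6/7 ok
(2,2)B 6/7 ok
(2,3)B 6/7 ok
(2,4)B 5/6 ok
(2,5)A 0/3 unhappy
(3,0)B 3/3 ok
(3,2)B 5/5 ok
(3,3)B 5/5 ok
(3,5)B 1/3 ok
(4,0)B 1/1 ok
(4,3)B 4/4 ok
(4,5)A 0/2 unhappy
(5,3)B 3/4 ok
(5,4)B 3/5 ok
(6,1)B 0/0 ok
(6,3)A 0/3 unhappy
(6,4)B 2/3 ok
Unsatisfied: (0,4), (1,2), (2,5), (4,5), (6,3) — 5 in total.

5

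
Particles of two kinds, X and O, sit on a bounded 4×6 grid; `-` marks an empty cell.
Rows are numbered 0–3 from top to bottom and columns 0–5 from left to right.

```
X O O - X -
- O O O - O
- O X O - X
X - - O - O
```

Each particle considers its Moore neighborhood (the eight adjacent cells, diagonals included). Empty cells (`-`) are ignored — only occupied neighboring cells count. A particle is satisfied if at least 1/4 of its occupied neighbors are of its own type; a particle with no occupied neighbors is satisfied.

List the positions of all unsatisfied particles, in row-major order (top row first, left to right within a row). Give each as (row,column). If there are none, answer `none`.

(0,0), (0,4), (1,5), (2,2), (2,5), (3,0), (3,5)

(0,0)X 0/2 unhappy
(0,1)O 3/4 ok
(0,2)O 4/4 ok
(0,4)X 0/2 unhappy
(1,1)O 4/6 ok
(1,2)O 6/7 ok
(1,3)O 3/5 ok
(1,5)O 0/2 unhappy
(2,1)O 2/4 ok
(2,2)X 0/6 unhappy
(2,3)O 3/4 ok
(2,5)X 0/2 unhappy
(3,0)X 0/1 unhappy
(3,3)O 1/2 ok
(3,5)O 0/1 unhappy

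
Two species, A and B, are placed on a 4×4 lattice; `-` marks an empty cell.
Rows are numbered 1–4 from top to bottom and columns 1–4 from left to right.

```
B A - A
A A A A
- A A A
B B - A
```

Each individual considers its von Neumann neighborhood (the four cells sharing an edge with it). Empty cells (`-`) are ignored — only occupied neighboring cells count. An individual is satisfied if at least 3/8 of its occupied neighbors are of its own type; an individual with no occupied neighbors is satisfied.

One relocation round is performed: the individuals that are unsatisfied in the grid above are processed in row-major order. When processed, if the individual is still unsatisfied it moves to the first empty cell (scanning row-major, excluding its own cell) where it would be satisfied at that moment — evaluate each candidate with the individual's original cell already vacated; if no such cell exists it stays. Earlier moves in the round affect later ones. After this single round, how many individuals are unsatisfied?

1

Initially unsatisfied (in order): (1,1).
  (1,1): no empty cell satisfies it; stays.
Resulting grid:
B A - A
A A A A
- A A A
B B - A
Unsatisfied now: (1,1).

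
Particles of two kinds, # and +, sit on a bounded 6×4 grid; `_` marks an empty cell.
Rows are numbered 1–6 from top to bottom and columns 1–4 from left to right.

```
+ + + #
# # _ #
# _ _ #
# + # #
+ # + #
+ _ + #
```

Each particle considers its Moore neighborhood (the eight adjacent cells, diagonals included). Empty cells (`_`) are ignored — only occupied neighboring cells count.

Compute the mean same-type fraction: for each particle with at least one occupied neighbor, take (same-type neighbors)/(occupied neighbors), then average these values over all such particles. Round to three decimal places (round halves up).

Row 1: (1,1)+ 1/3 · (1,2)+ 2/4 · (1,3)+ 1/4 · (1,4)# 1/2
Row 2: (2,1)# 2/4 · (2,2)# 2/5 · (2,4)# 2/3
Row 3: (3,1)# 3/4 · (3,4)# 3/3
Row 4: (4,1)# 2/4 · (4,2)+ 2/6 · (4,3)# 4/6 · (4,4)# 3/4
Row 5: (5,1)+ 2/4 · (5,2)# 2/7 · (5,3)+ 2/7 · (5,4)# 3/5
Row 6: (6,1)+ 1/2 · (6,3)+ 1/4 · (6,4)# 1/3
Sum over 20 particles: 1/3 + 2/4 + 1/4 + 1/2 + 2/4 + 2/5 + 2/3 + 3/4 + 3/3 + 2/4 + 2/6 + 4/6 + 3/4 + 2/4 + 2/7 + 2/7 + 3/5 + 1/2 + 1/4 + 1/3 = 208/21; mean = 208/21 ÷ 20 = 52/105 = 0.495238… → 0.495.

0.495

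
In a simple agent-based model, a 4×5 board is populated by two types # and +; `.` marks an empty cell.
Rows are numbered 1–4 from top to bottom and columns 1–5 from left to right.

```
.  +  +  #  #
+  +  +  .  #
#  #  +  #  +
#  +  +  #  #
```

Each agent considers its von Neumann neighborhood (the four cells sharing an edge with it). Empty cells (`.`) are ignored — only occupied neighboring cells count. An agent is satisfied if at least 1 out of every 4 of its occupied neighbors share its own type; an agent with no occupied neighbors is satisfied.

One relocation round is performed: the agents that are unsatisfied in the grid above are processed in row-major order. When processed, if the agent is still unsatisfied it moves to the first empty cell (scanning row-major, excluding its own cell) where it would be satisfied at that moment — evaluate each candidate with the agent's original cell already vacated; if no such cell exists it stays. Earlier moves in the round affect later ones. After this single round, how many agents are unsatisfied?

0

Initially unsatisfied (in order): (3,5).
  (3,5) → (1,1).
Resulting grid:
+ + + # #
+ + + . #
# # + # .
# + + # #
All satisfied now.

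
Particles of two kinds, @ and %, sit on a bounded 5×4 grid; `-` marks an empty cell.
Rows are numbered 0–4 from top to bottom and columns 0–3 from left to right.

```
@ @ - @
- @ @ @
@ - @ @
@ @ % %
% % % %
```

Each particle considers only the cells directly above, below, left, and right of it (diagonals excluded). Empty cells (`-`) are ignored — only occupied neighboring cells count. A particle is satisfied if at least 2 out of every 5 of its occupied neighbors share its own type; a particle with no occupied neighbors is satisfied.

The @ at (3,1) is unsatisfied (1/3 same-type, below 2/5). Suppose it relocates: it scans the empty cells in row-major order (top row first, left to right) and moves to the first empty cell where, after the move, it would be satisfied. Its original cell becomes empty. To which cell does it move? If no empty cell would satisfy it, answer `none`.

Vacating (3,1). Empty cells in order:
  (0,2): 3/3 same-type → satisfied — stop here.

(0,2)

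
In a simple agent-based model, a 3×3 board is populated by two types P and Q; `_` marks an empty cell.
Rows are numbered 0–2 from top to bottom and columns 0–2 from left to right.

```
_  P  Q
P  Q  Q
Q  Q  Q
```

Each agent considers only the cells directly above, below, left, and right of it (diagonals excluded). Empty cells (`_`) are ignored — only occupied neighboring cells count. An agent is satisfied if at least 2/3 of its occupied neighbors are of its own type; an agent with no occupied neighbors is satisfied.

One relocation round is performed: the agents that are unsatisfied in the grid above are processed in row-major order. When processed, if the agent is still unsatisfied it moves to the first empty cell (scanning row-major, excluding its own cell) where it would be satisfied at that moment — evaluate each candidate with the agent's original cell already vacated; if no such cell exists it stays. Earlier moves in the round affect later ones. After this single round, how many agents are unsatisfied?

2

Initially unsatisfied (in order): (0,1), (0,2), (1,0), (1,1), (2,0).
  (0,1) → (0,0).
  (0,2): now satisfied by earlier moves; stays.
  (1,0): no empty cell satisfies it; stays.
  (1,1): now satisfied by earlier moves; stays.
  (2,0) → (0,1).
Resulting grid:
P Q Q
P Q Q
_ Q Q
Unsatisfied now: (0,0), (1,0).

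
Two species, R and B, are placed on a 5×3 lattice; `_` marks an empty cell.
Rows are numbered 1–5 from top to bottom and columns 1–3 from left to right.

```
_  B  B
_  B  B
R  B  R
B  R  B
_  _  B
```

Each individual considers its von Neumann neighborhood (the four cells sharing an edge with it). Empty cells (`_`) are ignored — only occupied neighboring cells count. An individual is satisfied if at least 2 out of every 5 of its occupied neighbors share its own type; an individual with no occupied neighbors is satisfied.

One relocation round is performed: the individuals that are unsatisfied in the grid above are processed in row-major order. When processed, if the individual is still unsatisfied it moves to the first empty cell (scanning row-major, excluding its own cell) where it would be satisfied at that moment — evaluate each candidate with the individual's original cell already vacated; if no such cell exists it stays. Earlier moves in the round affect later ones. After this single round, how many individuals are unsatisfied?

0

Initially unsatisfied (in order): (3,1), (3,2), (3,3), (4,1), (4,2), (4,3).
  (3,1) → (5,2).
  (3,2) → (1,1).
  (3,3) → (3,2).
  (4,1) → (2,1).
  (4,2): now satisfied by earlier moves; stays.
  (4,3): now satisfied by earlier moves; stays.
Resulting grid:
B B B
B B B
_ R _
_ R B
_ R B
All satisfied now.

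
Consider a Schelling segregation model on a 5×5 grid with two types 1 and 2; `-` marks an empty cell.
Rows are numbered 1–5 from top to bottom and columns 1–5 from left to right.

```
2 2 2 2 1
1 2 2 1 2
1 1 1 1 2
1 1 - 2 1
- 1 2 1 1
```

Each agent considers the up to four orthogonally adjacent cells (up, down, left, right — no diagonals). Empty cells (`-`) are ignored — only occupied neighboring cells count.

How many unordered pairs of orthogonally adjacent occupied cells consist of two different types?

Scan each occupied cell's neighbors to the right and below so each pair is counted once.
Row 1: 2(1,1)–2(1,2)= 2(1,1)–1(2,1)≠ 2(1,2)–2(1,3)= 2(1,2)–2(2,2)= 2(1,3)–2(1,4)= 2(1,3)–2(2,3)= 2(1,4)–1(1,5)≠ 2(1,4)–1(2,4)≠ 1(1,5)–2(2,5)≠  → 4/9 unlike.
Row 2: 1(2,1)–2(2,2)≠ 1(2,1)–1(3,1)= 2(2,2)–2(2,3)= 2(2,2)–1(3,2)≠ 2(2,3)–1(2,4)≠ 2(2,3)–1(3,3)≠ 1(2,4)–2(2,5)≠ 1(2,4)–1(3,4)= 2(2,5)–2(3,5)=  → 5/9 unlike.
Row 3: 1(3,1)–1(3,2)= 1(3,1)–1(4,1)= 1(3,2)–1(3,3)= 1(3,2)–1(4,2)= 1(3,3)–1(3,4)= 1(3,4)–2(3,5)≠ 1(3,4)–2(4,4)≠ 2(3,5)–1(4,5)≠  → 3/8 unlike.
Row 4: 1(4,1)–1(4,2)= 1(4,2)–1(5,2)= 2(4,4)–1(4,5)≠ 2(4,4)–1(5,4)≠ 1(4,5)–1(5,5)=  → 2/5 unlike.
Row 5: 1(5,2)–2(5,3)≠ 2(5,3)–1(5,4)≠ 1(5,4)–1(5,5)=  → 2/3 unlike.
Total adjacent occupied pairs: 34; unlike-type pairs: 16.

16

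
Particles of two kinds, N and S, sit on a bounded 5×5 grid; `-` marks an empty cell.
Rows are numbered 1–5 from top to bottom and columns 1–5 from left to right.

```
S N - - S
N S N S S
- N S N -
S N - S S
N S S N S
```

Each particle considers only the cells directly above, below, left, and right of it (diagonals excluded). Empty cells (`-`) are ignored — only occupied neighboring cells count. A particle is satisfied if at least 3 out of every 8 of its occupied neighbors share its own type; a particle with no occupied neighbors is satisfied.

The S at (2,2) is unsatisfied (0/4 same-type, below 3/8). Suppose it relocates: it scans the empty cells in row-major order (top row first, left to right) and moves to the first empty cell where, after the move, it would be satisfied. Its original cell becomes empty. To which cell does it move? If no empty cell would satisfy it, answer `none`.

(1,4)

Vacating (2,2). Empty cells in order:
  (1,3): 0/2 same-type → still unsatisfied.
  (1,4): 2/2 same-type → satisfied — stop here.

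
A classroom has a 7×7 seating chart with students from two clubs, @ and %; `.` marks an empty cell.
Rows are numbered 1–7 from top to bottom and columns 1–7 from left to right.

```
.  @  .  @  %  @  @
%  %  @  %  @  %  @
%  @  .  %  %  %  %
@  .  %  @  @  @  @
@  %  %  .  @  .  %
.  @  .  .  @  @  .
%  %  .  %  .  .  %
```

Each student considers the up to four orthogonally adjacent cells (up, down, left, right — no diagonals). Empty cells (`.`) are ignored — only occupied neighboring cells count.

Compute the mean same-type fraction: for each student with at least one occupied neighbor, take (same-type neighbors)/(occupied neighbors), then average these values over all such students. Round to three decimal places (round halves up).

(1,2)@ 0/1
(1,4)@ 0/2
(1,5)% 0/3
(1,6)@ 1/3
(1,7)@ 2/2
(2,1)% 2/2
(2,2)% 1/4
(2,3)@ 0/2
(2,4)% 1/4
(2,5)@ 0/4
(2,6)% 1/4
(2,7)@ 1/3
(3,1)% 1/3
(3,2)@ 0/2
(3,4)% 2/3
(3,5)% 2/4
(3,6)% 3/4
(3,7)% 1/3
(4,1)@ 1/2
(4,3)% 1/2
(4,4)@ 1/3
(4,5)@ 3/4
(4,6)@ 2/3
(4,7)@ 1/3
(5,1)@ 1/2
(5,2)% 1/3
(5,3)% 2/2
(5,5)@ 2/2
(5,7)% 0/1
(6,2)@ 0/2
(6,5)@ 2/2
(6,6)@ 1/1
(7,1)% 1/1
(7,2)% 1/2
(7,4)% — no occupied neighbors
(7,7)% — no occupied neighbors
Sum over 34 students: 0/1 + 0/2 + 0/3 + 1/3 + 2/2 + 2/2 + 1/4 + 0/2 + 1/4 + 0/4 + 1/4 + 1/3 + 1/3 + 0/2 + 2/3 + 2/4 + 3/4 + 1/3 + 1/2 + 1/2 + 1/3 + 3/4 + 2/3 + 1/3 + 1/2 + 1/3 + 2/2 + 2/2 + 0/1 + 0/2 + 2/2 + 1/1 + 1/1 + 1/2 = 185/12; mean = 185/12 ÷ 34 = 185/408 = 0.453431… → 0.453.

0.453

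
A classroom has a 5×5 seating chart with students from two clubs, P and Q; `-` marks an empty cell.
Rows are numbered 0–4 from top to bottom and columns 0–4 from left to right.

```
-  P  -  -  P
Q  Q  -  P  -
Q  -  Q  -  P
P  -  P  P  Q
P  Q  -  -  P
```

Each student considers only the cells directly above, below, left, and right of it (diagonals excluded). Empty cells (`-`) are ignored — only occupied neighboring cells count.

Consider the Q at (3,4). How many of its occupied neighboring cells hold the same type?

0

Occupied neighbors of (3,4): (2,4)=P, (4,4)=P, (3,3)=P.
Same type (Q): 0 of 3.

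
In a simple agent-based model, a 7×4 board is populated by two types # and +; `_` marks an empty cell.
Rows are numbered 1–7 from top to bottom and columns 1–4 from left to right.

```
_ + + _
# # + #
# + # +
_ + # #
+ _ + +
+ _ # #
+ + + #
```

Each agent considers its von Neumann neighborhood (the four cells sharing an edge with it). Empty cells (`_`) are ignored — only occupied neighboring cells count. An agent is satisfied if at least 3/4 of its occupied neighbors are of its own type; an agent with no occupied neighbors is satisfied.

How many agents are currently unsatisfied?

17

Row 1: (1,2)+ 1/2 unhappy · (1,3)+ 2/2 ok
Row 2: (2,1)# 2/2 ok · (2,2)# 1/4 unhappy · (2,3)+ 1/4 unhappy · (2,4)# 0/2 unhappy
Row 3: (3,1)# 1/2 unhappy · (3,2)+ 1/4 unhappy · (3,3)# 1/4 unhappy · (3,4)+ 0/3 unhappy
Row 4: (4,2)+ 1/2 unhappy · (4,3)# 2/4 unhappy · (4,4)# 1/3 unhappy
Row 5: (5,1)+ 1/1 ok · (5,3)+ 1/3 unhappy · (5,4)+ 1/3 unhappy
Row 6: (6,1)+ 2/2 ok · (6,3)# 1/3 unhappy · (6,4)# 2/3 unhappy
Row 7: (7,1)+ 2/2 ok · (7,2)+ 2/2 ok · (7,3)+ 1/3 unhappy · (7,4)# 1/2 unhappy
Unsatisfied: (1,2), (2,2), (2,3), (2,4), (3,1), (3,2), (3,3), (3,4), (4,2), (4,3), (4,4), (5,3), (5,4), (6,3), (6,4), (7,3), (7,4) — 17 in total.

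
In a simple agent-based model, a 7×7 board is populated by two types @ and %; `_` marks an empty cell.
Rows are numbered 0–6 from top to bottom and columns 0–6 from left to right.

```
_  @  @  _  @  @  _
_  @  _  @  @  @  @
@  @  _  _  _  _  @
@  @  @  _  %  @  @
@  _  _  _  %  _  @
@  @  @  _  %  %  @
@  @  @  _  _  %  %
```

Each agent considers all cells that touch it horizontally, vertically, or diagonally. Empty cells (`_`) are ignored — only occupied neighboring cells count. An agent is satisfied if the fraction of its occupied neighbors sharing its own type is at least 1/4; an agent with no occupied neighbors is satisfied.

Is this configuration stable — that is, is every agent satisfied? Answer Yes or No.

Yes

(0,1)@ 2/2 ✓
(0,2)@ 3/3 ✓
(0,4)@ 4/4 ✓
(0,5)@ 4/4 ✓
(1,1)@ 4/4 ✓
(1,3)@ 3/3 ✓
(1,4)@ 4/4 ✓
(1,5)@ 5/5 ✓
(1,6)@ 3/3 ✓
(2,0)@ 4/4 ✓
(2,1)@ 5/5 ✓
(2,6)@ 4/4 ✓
(3,0)@ 4/4 ✓
(3,1)@ 5/5 ✓
(3,2)@ 2/2 ✓
(3,4)% 1/2 ✓
(3,5)@ 3/5 ✓
(3,6)@ 3/3 ✓
(4,0)@ 4/4 ✓
(4,4)% 3/4 ✓
(4,6)@ 3/4 ✓
(5,0)@ 4/4 ✓
(5,1)@ 6/6 ✓
(5,2)@ 3/3 ✓
(5,4)% 3/3 ✓
(5,5)% 4/6 ✓
(5,6)@ 1/4 ✓
(6,0)@ 3/3 ✓
(6,1)@ 5/5 ✓
(6,2)@ 3/3 ✓
(6,5)% 3/4 ✓
(6,6)% 2/3 ✓
All meet the threshold, so the configuration is stable.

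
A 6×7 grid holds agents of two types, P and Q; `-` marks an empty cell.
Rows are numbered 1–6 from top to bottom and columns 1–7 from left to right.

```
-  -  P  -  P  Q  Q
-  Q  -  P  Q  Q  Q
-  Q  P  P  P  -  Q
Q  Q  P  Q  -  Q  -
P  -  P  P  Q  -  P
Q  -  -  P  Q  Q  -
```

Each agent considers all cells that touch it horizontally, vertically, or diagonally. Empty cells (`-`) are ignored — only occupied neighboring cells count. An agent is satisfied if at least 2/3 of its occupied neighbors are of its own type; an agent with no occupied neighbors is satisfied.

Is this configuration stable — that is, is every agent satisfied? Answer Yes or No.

No

Row 1: (1,3)P 1/2 unhappy · (1,5)P 1/4 unhappy · (1,6)Q 4/5 ok · (1,7)Q 3/3 ok
Row 2: (2,2)Q 1/3 unhappy · (2,4)P 5/6 ok · (2,5)Q 2/6 unhappy · (2,6)Q 5/7 ok · (2,7)Q 4/4 ok
Row 3: (3,2)Q 3/5 unhappy · (3,3)P 3/7 unhappy · (3,4)P 4/6 ok · (3,5)P 2/6 unhappy · (3,7)Q 3/3 ok
Row 4: (4,1)Q 2/3 ok · (4,2)Q 2/6 unhappy · (4,3)P 4/7 unhappy · (4,4)Q 1/7 unhappy · (4,6)Q 2/4 unhappy
Row 5: (5,1)P 0/3 unhappy · (5,3)P 3/5 unhappy · (5,4)P 3/6 unhappy · (5,5)Q 4/6 ok · (5,7)P 0/2 unhappy
Row 6: (6,1)Q 0/1 unhappy · (6,4)P 2/4 unhappy · (6,5)Q 2/4 unhappy · (6,6)Q 2/3 ok
For instance (1,3) has only 1/2 same-type neighbors, below 2/3.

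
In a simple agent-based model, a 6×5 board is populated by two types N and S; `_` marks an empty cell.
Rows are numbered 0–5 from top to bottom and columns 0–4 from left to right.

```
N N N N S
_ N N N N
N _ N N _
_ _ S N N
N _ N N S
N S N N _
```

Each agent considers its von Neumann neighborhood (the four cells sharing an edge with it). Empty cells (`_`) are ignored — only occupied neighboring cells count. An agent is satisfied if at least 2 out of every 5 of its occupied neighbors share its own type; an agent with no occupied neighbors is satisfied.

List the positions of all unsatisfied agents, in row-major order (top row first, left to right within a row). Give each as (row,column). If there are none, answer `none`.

(0,4), (3,2), (4,4), (5,1)

Row 0: (0,0)N 1/1 satisfied · (0,1)N 3/3 satisfied · (0,2)N 3/3 satisfied · (0,3)N 2/3 satisfied · (0,4)S 0/2 not
Row 1: (1,1)N 2/2 satisfied · (1,2)N 4/4 satisfied · (1,3)N 4/4 satisfied · (1,4)N 1/2 satisfied
Row 2: (2,0)N 0/0 satisfied · (2,2)N 2/3 satisfied · (2,3)N 3/3 satisfied
Row 3: (3,2)S 0/3 not · (3,3)N 3/4 satisfied · (3,4)N 1/2 satisfied
Row 4: (4,0)N 1/1 satisfied · (4,2)N 2/3 satisfied · (4,3)N 3/4 satisfied · (4,4)S 0/2 not
Row 5: (5,0)N 1/2 satisfied · (5,1)S 0/2 not · (5,2)N 2/3 satisfied · (5,3)N 2/2 satisfied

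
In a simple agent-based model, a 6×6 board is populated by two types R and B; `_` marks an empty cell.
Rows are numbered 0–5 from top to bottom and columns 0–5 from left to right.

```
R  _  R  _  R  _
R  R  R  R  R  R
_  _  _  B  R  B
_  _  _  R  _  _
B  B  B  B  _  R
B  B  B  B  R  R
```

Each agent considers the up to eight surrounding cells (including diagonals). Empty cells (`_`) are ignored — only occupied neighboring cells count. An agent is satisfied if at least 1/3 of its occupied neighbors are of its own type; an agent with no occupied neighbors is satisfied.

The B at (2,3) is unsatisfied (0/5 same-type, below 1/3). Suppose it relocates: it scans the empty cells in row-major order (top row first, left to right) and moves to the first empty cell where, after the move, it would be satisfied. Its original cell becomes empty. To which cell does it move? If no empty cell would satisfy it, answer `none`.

(3,0)

Vacating (2,3). Empty cells in order:
  (0,1): 0/5 same-type → still unsatisfied.
  (0,3): 0/5 same-type → still unsatisfied.
  (0,5): 0/3 same-type → still unsatisfied.
  (2,0): 0/2 same-type → still unsatisfied.
  (2,1): 0/3 same-type → still unsatisfied.
  (2,2): 0/4 same-type → still unsatisfied.
  (3,0): 2/2 same-type → satisfied — stop here.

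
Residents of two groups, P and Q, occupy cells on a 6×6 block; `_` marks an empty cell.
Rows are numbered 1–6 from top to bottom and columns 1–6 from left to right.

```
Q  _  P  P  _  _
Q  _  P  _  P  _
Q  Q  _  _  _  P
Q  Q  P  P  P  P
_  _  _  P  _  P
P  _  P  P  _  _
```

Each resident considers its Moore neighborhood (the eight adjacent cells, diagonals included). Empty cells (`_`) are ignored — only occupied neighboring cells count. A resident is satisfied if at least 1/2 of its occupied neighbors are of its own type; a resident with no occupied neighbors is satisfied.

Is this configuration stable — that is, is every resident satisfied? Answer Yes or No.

Row 1: (1,1)Q 1/1 ✓ · (1,3)P 2/2 ✓ · (1,4)P 3/3 ✓
Row 2: (2,1)Q 3/3 ✓ · (2,3)P 2/3 ✓ · (2,5)P 2/2 ✓
Row 3: (3,1)Q 4/4 ✓ · (3,2)Q 4/6 ✓ · (3,6)P 3/3 ✓
Row 4: (4,1)Q 3/3 ✓ · (4,2)Q 3/4 ✓ · (4,3)P 2/4 ✓ · (4,4)P 3/3 ✓ · (4,5)P 5/5 ✓ · (4,6)P 3/3 ✓
Row 5: (5,4)P 5/5 ✓ · (5,6)P 2/2 ✓
Row 6: (6,1)P 0/0 ✓ · (6,3)P 2/2 ✓ · (6,4)P 2/2 ✓
All meet the threshold, so the configuration is stable.

Yes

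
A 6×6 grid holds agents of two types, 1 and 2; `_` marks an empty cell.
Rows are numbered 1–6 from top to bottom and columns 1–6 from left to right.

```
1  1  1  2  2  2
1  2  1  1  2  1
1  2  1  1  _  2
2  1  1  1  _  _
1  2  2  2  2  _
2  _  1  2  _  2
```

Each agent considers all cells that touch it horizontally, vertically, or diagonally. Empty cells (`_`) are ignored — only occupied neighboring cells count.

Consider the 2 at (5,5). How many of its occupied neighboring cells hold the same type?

3

Occupied neighbors of (5,5): (4,4)=1, (5,4)=2, (6,4)=2, (6,6)=2.
Same type (2): 3 of 4.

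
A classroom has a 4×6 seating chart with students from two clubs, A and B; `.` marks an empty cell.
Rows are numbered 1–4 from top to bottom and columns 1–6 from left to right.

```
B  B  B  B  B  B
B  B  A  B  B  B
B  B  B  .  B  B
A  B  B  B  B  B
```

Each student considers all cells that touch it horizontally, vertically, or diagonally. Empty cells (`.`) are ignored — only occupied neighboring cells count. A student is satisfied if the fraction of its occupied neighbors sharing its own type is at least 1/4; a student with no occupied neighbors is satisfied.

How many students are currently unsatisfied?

2

(1,1)B 3/3 ok
(1,2)B 4/5 ok
(1,3)B 4/5 ok
(1,4)B 4/5 ok
(1,5)B 5/5 ok
(1,6)B 3/3 ok
(2,1)B 5/5 ok
(2,2)B 7/8 ok
(2,3)A 0/7 unhappy
(2,4)B 6/7 ok
(2,5)B 7/7 ok
(2,6)B 5/5 ok
(3,1)B 4/5 ok
(3,2)B 6/8 ok
(3,3)B 6/7 ok
(3,5)B 7/7 ok
(3,6)B 5/5 ok
(4,1)A 0/3 unhappy
(4,2)B 4/5 ok
(4,3)B 4/4 ok
(4,4)B 4/4 ok
(4,5)B 4/4 ok
(4,6)B 3/3 ok
Unsatisfied: (2,3), (4,1) — 2 in total.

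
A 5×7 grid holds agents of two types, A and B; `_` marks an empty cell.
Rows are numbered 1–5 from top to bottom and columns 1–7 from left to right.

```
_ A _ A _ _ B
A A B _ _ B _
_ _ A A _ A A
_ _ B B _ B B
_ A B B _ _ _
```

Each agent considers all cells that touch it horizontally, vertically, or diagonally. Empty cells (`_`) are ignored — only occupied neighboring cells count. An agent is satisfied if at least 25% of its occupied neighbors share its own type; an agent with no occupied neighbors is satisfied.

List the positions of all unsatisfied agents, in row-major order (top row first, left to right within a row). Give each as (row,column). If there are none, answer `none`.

Row 1: (1,2)A 2/3 satisfied · (1,4)A 0/1 not · (1,7)B 1/1 satisfied
Row 2: (2,1)A 2/2 satisfied · (2,2)A 3/4 satisfied · (2,3)B 0/5 not · (2,6)B 1/3 satisfied
Row 3: (3,3)A 2/5 satisfied · (3,4)A 1/4 satisfied · (3,6)A 1/4 satisfied · (3,7)A 1/4 satisfied
Row 4: (4,3)B 3/6 satisfied · (4,4)B 3/5 satisfied · (4,6)B 1/3 satisfied · (4,7)B 1/3 satisfied
Row 5: (5,2)A 0/2 not · (5,3)B 3/4 satisfied · (5,4)B 3/3 satisfied

(1,4), (2,3), (5,2)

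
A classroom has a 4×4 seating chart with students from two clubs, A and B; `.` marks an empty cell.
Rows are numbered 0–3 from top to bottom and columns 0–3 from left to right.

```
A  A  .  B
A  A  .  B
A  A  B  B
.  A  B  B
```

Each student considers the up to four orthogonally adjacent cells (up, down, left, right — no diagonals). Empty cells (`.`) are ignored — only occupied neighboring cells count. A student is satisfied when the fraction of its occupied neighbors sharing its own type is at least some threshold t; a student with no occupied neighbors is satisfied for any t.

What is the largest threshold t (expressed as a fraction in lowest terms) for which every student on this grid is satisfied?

1/2

(0,0)A 2/2
(0,1)A 2/2
(0,3)B 1/1
(1,0)A 3/3
(1,1)A 3/3
(1,3)B 2/2
(2,0)A 2/2
(2,1)A 3/4
(2,2)B 2/3
(2,3)B 3/3
(3,1)A 1/2
(3,2)B 2/3
(3,3)B 2/2
The smallest same-type fraction is 1/2 at (3,1), which reduces to 1/2. Any threshold above that leaves this student unsatisfied.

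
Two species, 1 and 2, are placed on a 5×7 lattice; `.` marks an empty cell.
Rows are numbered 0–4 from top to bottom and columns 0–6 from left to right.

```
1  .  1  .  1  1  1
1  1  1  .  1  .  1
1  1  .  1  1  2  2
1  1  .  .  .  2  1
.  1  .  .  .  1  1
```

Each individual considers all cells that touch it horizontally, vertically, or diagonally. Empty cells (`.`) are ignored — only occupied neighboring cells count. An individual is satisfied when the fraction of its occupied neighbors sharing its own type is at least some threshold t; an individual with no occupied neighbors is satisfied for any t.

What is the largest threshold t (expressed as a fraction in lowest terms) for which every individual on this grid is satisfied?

(0,0)1 2/2
(0,2)1 2/2
(0,4)1 2/2
(0,5)1 4/4
(0,6)1 2/2
(1,0)1 4/4
(1,1)1 6/6
(1,2)1 4/4
(1,4)1 4/5
(1,6)1 2/4
(2,0)1 5/5
(2,1)1 6/6
(2,3)1 3/3
(2,4)1 2/4
(2,5)2 2/6
(2,6)2 2/4
(3,0)1 4/4
(3,1)1 4/4
(3,5)2 2/6
(3,6)1 2/5
(4,1)1 2/2
(4,5)1 2/3
(4,6)1 2/3
The smallest same-type fraction is 2/6 at (2,5), which reduces to 1/3. Any threshold above that leaves this individual unsatisfied.

1/3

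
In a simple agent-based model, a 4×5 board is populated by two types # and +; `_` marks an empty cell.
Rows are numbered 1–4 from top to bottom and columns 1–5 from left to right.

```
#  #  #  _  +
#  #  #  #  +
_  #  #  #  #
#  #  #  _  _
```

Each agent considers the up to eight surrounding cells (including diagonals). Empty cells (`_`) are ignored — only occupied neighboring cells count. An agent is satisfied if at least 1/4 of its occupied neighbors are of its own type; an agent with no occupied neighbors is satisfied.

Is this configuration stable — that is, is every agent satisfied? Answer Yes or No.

Yes

Row 1: (1,1)# 3/3 ok · (1,2)# 5/5 ok · (1,3)# 4/4 ok · (1,5)+ 1/2 ok
Row 2: (2,1)# 4/4 ok · (2,2)# 7/7 ok · (2,3)# 7/7 ok · (2,4)# 5/7 ok · (2,5)+ 1/4 ok
Row 3: (3,2)# 7/7 ok · (3,3)# 7/7 ok · (3,4)# 5/6 ok · (3,5)# 2/3 ok
Row 4: (4,1)# 2/2 ok · (4,2)# 4/4 ok · (4,3)# 4/4 ok
All meet the threshold, so the configuration is stable.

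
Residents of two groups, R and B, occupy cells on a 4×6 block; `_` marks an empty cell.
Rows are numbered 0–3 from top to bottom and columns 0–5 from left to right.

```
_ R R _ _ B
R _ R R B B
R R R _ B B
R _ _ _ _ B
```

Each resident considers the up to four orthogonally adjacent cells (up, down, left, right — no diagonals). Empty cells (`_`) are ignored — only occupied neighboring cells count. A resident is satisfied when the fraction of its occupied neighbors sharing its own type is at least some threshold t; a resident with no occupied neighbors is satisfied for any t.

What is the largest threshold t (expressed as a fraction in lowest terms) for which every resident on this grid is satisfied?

1/2

Row 0: (0,1)R 1/1 · (0,2)R 2/2 · (0,5)B 1/1
Row 1: (1,0)R 1/1 · (1,2)R 3/3 · (1,3)R 1/2 · (1,4)B 2/3 · (1,5)B 3/3
Row 2: (2,0)R 3/3 · (2,1)R 2/2 · (2,2)R 2/2 · (2,4)B 2/2 · (2,5)B 3/3
Row 3: (3,0)R 1/1 · (3,5)B 1/1
The smallest same-type fraction is 1/2 at (1,3), which reduces to 1/2. Any threshold above that leaves this resident unsatisfied.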